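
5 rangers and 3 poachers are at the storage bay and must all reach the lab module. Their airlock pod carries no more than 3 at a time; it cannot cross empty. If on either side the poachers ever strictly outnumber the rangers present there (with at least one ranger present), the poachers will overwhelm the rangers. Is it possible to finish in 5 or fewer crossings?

Counting alone: each trip to the lab module takes at most 3 across and each return brings at least 1 back, so after t trips out (and t−1 returns) at most 3t − (t−1) of the 8 are across; that first reaches 8 at t = 4, so at least 7 crossings are needed.
Since 5 < 7, 5 crossings cannot be enough. (The shortest complete plan in fact takes 7:)
1. 2 poachers → the lab module.  (the storage bay: 5R 1P; the lab module: 0R 2P)
2. 1 poacher ← the storage bay.  (the storage bay: 5R 2P; the lab module: 0R 1P)
3. 2 rangers and 1 poacher → the lab module.  (the storage bay: 3R 1P; the lab module: 2R 2P)
4. 1 poacher ← the storage bay.  (the storage bay: 3R 2P; the lab module: 2R 1P)
5. 1 ranger and 2 poachers → the lab module.  (the storage bay: 2R 0P; the lab module: 3R 3P)
6. 1 poacher ← the storage bay.  (the storage bay: 2R 1P; the lab module: 3R 2P)
7. 2 rangers and 1 poacher → the lab module.  (the storage bay: 0R 0P; the lab module: 5R 3P)

No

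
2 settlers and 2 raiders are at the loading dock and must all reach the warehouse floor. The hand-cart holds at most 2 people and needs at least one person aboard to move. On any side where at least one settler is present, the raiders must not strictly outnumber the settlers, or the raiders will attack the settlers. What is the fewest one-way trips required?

Counting alone: each trip to the warehouse floor takes at most 2 across and each return brings at least 1 back, so after t trips out (and t−1 returns) at most 2t − (t−1) of the 4 are across; that first reaches 4 at t = 3, so at least 5 crossings are needed.
The plan below uses exactly 5 crossings, so it is optimal:
1. 2 raiders → the warehouse floor.  (the loading dock: 2S 0R; the warehouse floor: 0S 2R)
2. 1 raider ← the loading dock.  (the loading dock: 2S 1R; the warehouse floor: 0S 1R)
3. 2 settlers → the warehouse floor.  (the loading dock: 0S 1R; the warehouse floor: 2S 1R)
4. 1 raider ← the loading dock.  (the loading dock: 0S 2R; the warehouse floor: 2S 0R)
5. 2 raiders → the warehouse floor.  (the loading dock: 0S 0R; the warehouse floor: 2S 2R)

5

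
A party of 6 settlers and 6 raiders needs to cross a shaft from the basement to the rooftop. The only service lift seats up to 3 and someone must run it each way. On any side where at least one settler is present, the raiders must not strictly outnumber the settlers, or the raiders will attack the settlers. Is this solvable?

Following every safe sequence of crossings from the start, the most of the 12 that can be at the rooftop as the service lift arrives there on crossings 1, 3, 5 is 3, 5, 6 respectively; the best ever achieved is 6 of 12.
From crossing 7 on, no configuration arises that was not already reachable earlier: only 17 distinct safe configurations (who is on which side, and where the service lift is) can ever be reached, none of them has everyone across, and every continuation just revisits them. They are: 0 settlers + 0 raiders across (service lift back at the start); 0 settlers + 1 raider across (service lift there); 0 settlers + 1 raider across (service lift back at the start); 0 settlers + 2 raiders across (service lift there); 0 settlers + 2 raiders across (service lift back at the start); 0 settlers + 3 raiders across (service lift there); 0 settlers + 3 raiders across (service lift back at the start); 0 settlers + 4 raiders across (service lift there); 0 settlers + 4 raiders across (service lift back at the start); 0 settlers + 5 raiders across (service lift there); 0 settlers + 5 raiders across (service lift back at the start); 0 settlers + 6 raiders across (service lift there); 1 settler + 1 raider across (service lift there); 1 settler + 1 raider across (service lift back at the start); 2 settlers + 2 raiders across (service lift there); 2 settlers + 2 raiders across (service lift back at the start); 3 settlers + 3 raiders across (service lift there). So no valid plan exists.

No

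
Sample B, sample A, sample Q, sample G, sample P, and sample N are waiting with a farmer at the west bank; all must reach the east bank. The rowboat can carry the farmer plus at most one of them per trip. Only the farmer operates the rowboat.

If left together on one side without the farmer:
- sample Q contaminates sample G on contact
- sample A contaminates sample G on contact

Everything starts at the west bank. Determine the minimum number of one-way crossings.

Counting alone: the farmer can take at most 1 across per trip to the east bank, so moving all 6 needs at least 6 loaded trips out, with a return between consecutive ones — at least 11 crossings.
The safety rule pushes this higher. Following every safe sequence of crossings, the most of the 6 that can be at the east bank as the rowboat arrives there on crossing 11 is 5 — never all 6.
So no plan with fewer than 13 crossings exists, and this one achieves 13:
1. Farmer goes to the east bank with sample G.
2. Farmer goes back to the west bank alone.
3. Farmer goes to the east bank with sample B.
4. Farmer goes back to the west bank alone.
5. Farmer goes to the east bank with sample A.
6. Farmer goes back to the west bank with sample G.
7. Farmer goes to the east bank with sample Q.
8. Farmer goes back to the west bank alone.
9. Farmer goes to the east bank with sample P.
10. Farmer goes back to the west bank alone.
11. Farmer goes to the east bank with sample N.
12. Farmer goes back to the west bank alone.
13. Farmer goes to the east bank with sample G.

13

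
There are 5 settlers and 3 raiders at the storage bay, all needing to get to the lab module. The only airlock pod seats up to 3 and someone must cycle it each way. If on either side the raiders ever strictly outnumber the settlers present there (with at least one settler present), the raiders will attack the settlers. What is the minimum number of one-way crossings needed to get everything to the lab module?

7

Counting alone: each trip to the lab module takes at most 3 across and each return brings at least 1 back, so after t trips out (and t−1 returns) at most 3t − (t−1) of the 8 are across; that first reaches 8 at t = 4, so at least 7 crossings are needed.
The plan below uses exactly 7 crossings, so it is optimal:
1. 2 raiders → the lab module.  (the storage bay: 5S 1R; the lab module: 0S 2R)
2. 1 raider ← the storage bay.  (the storage bay: 5S 2R; the lab module: 0S 1R)
3. 2 settlers and 1 raider → the lab module.  (the storage bay: 3S 1R; the lab module: 2S 2R)
4. 1 raider ← the storage bay.  (the storage bay: 3S 2R; the lab module: 2S 1R)
5. 1 settler and 2 raiders → the lab module.  (the storage bay: 2S 0R; the lab module: 3S 3R)
6. 1 raider ← the storage bay.  (the storage bay: 2S 1R; the lab module: 3S 2R)
7. 2 settlers and 1 raider → the lab module.  (the storage bay: 0S 0R; the lab module: 5S 3R)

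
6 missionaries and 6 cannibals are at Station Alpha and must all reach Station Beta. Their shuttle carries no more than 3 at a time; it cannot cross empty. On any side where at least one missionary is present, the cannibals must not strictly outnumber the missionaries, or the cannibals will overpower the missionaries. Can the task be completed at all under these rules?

Following every safe sequence of crossings from the start, the most of the 12 that can be at Station Beta as the shuttle arrives there on crossings 1, 3, 5 is 3, 5, 6 respectively; the best ever achieved is 6 of 12.
From crossing 7 on, no configuration arises that was not already reachable earlier: only 17 distinct safe configurations (who is on which side, and where the shuttle is) can ever be reached, none of them has everyone across, and every continuation just revisits them. They are: 0 missionaries + 0 cannibals across (shuttle back at the start); 0 missionaries + 1 cannibal across (shuttle there); 0 missionaries + 1 cannibal across (shuttle back at the start); 0 missionaries + 2 cannibals across (shuttle there); 0 missionaries + 2 cannibals across (shuttle back at the start); 0 missionaries + 3 cannibals across (shuttle there); 0 missionaries + 3 cannibals across (shuttle back at the start); 0 missionaries + 4 cannibals across (shuttle there); 0 missionaries + 4 cannibals across (shuttle back at the start); 0 missionaries + 5 cannibals across (shuttle there); 0 missionaries + 5 cannibals across (shuttle back at the start); 0 missionaries + 6 cannibals across (shuttle there); 1 missionary + 1 cannibal across (shuttle there); 1 missionary + 1 cannibal across (shuttle back at the start); 2 missionaries + 2 cannibals across (shuttle there); 2 missionaries + 2 cannibals across (shuttle back at the start); 3 missionaries + 3 cannibals across (shuttle there). So no valid plan exists.

No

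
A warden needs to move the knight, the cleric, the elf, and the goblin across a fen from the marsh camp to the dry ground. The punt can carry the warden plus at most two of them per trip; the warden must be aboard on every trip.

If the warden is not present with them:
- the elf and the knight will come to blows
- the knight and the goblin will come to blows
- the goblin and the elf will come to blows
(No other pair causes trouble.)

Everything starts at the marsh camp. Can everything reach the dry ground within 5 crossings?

Yes

Yes — this plan uses 5 crossings (≤ 5):
1. Warden goes to the dry ground with the elf and the knight.  [the marsh camp: the cleric, the goblin | the dry ground: the elf, the knight]
2. Warden goes back to the marsh camp with the knight.  [the marsh camp: the cleric, the goblin, the knight | the dry ground: the elf]
3. Warden goes to the dry ground with the cleric and the knight.  [the marsh camp: the goblin | the dry ground: the cleric, the elf, the knight]
4. Warden goes back to the marsh camp with the knight.  [the marsh camp: the goblin, the knight | the dry ground: the cleric, the elf]
5. Warden goes to the dry ground with the goblin and the knight.  [the marsh camp: — | the dry ground: the cleric, the elf, the goblin, the knight]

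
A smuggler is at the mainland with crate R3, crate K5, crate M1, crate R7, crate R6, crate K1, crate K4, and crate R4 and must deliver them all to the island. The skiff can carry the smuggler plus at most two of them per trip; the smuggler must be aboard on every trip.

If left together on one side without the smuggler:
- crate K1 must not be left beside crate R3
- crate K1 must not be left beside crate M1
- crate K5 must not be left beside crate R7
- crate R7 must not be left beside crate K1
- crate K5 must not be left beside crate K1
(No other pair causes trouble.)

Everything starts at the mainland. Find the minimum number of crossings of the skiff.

13

Counting alone: the smuggler can take at most 2 across per trip to the island, so moving all 8 needs at least 4 loaded trips out, with a return between consecutive ones — at least 7 crossings.
The safety rule pushes this higher. Following every safe sequence of crossings, the most of the 8 that can be at the island as the skiff arrives there on crossings 7, 9, 11 is 5, 6, 7 respectively — never all 8.
So no plan with fewer than 13 crossings exists, and this one achieves 13:
1. Smuggler goes to the island with crate K1 and crate K5.
2. Smuggler goes back to the mainland with crate K5.
3. Smuggler goes to the island with crate K5 and crate R3.
4. Smuggler goes back to the mainland with crate K1.
5. Smuggler goes to the island with crate M1 and crate R7.
6. Smuggler goes back to the mainland with crate K5.
7. Smuggler goes to the island with crate K5 and crate R6.
8. Smuggler goes back to the mainland with crate K5.
9. Smuggler goes to the island with crate K4 and crate K5.
10. Smuggler goes back to the mainland with crate K5.
11. Smuggler goes to the island with crate K5 and crate R4.
12. Smuggler goes back to the mainland with crate K5.
13. Smuggler goes to the island with crate K1 and crate K5.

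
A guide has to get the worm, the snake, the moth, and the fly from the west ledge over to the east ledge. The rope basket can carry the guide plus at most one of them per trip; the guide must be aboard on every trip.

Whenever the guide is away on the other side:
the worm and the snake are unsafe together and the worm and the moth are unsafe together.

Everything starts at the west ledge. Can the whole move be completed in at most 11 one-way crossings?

Yes

Yes — this plan uses 9 crossings (≤ 11):
1. Guide goes to the east ledge with the worm.  [the west ledge: the fly, the moth, the snake | the east ledge: the worm]
2. Guide goes back to the west ledge alone.  [the west ledge: the fly, the moth, the snake | the east ledge: the worm]
3. Guide goes to the east ledge with the snake.  [the west ledge: the fly, the moth | the east ledge: the snake, the worm]
4. Guide goes back to the west ledge with the worm.  [the west ledge: the fly, the moth, the worm | the east ledge: the snake]
5. Guide goes to the east ledge with the moth.  [the west ledge: the fly, the worm | the east ledge: the moth, the snake]
6. Guide goes back to the west ledge alone.  [the west ledge: the fly, the worm | the east ledge: the moth, the snake]
7. Guide goes to the east ledge with the fly.  [the west ledge: the worm | the east ledge: the fly, the moth, the snake]
8. Guide goes back to the west ledge alone.  [the west ledge: the worm | the east ledge: the fly, the moth, the snake]
9. Guide goes to the east ledge with the worm.  [the west ledge: — | the east ledge: the fly, the moth, the snake, the worm]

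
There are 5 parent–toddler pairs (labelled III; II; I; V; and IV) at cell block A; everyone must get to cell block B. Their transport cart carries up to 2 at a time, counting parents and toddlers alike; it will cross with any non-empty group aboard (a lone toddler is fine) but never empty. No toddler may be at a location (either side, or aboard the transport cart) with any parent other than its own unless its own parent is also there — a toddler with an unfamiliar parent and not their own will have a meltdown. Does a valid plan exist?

No

Following every safe sequence of crossings from the start, the most of the 10 that can be at cell block B as the transport cart arrives there on crossings 1, 3, 5, 7 is 2, 3, 4, 5 respectively; the best ever achieved is 5 of 10.
From crossing 9 on, no configuration arises that was not already reachable earlier: only 82 distinct safe configurations (who is on which side, and where the transport cart is) can ever be reached, none of them has everyone across, and every continuation just revisits them. So no valid plan exists.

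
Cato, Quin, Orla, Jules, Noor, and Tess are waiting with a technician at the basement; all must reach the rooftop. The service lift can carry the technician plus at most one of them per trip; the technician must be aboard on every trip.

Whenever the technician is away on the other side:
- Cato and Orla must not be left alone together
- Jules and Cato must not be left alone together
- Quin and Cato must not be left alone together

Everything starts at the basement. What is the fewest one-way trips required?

Following every safe sequence of crossings from the start, the most of the 6 that can be at the rooftop as the service lift arrives there on crossings 1, 3, 5, 7 is 1, 2, 3, 4 respectively; the best ever achieved is 4 of 6.
From crossing 9 on, no configuration arises that was not already reachable earlier: only 36 distinct safe configurations (who is on which side, and where the service lift is) can ever be reached, none of them has everyone across, and every continuation just revisits them. So no valid plan exists.

impossible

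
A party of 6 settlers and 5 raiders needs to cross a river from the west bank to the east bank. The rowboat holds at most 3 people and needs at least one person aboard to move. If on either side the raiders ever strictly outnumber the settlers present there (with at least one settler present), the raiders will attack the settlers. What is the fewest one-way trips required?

Counting alone: each trip to the east bank takes at most 3 across and each return brings at least 1 back, so after t trips out (and t−1 returns) at most 3t − (t−1) of the 11 are across; that first reaches 11 at t = 5, so at least 9 crossings are needed.
The plan below uses exactly 9 crossings, so it is optimal:
1. 3 raiders → the east bank.  (the west bank: 6S 2R; the east bank: 0S 3R)
2. 1 raider ← the west bank.  (the west bank: 6S 3R; the east bank: 0S 2R)
3. 3 settlers → the east bank.  (the west bank: 3S 3R; the east bank: 3S 2R)
4. 1 settler ← the west bank.  (the west bank: 4S 3R; the east bank: 2S 2R)
5. 2 settlers and 1 raider → the east bank.  (the west bank: 2S 2R; the east bank: 4S 3R)
6. 1 settler ← the west bank.  (the west bank: 3S 2R; the east bank: 3S 3R)
7. 2 settlers and 1 raider → the east bank.  (the west bank: 1S 1R; the east bank: 5S 4R)
8. 1 settler ← the west bank.  (the west bank: 2S 1R; the east bank: 4S 4R)
9. 2 settlers and 1 raider → the east bank.  (the west bank: 0S 0R; the east bank: 6S 5R)

9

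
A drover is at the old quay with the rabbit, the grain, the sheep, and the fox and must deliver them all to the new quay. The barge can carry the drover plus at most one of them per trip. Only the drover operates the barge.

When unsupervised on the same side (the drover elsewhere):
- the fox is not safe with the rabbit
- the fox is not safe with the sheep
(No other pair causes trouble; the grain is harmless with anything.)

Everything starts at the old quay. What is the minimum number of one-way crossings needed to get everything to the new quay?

9

Counting alone: the drover can take at most 1 across per trip to the new quay, so moving all 4 needs at least 4 loaded trips out, with a return between consecutive ones — at least 7 crossings.
The safety rule pushes this higher. Following every safe sequence of crossings, the most of the 4 that can be at the new quay as the barge arrives there on crossing 7 is 3 — never all 4.
So no plan with fewer than 9 crossings exists, and this one achieves 9:
1. Drover goes to the new quay with the fox.
2. Drover goes back to the old quay alone.
3. Drover goes to the new quay with the rabbit.
4. Drover goes back to the old quay with the fox.
5. Drover goes to the new quay with the sheep.
6. Drover goes back to the old quay alone.
7. Drover goes to the new quay with the grain.
8. Drover goes back to the old quay alone.
9. Drover goes to the new quay with the fox.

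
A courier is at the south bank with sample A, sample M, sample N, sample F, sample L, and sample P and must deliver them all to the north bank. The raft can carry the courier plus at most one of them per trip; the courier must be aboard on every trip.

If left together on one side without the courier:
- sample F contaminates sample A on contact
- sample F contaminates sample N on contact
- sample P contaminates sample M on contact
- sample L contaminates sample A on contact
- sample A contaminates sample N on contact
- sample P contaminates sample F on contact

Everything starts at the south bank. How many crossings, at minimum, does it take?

impossible

Whatever the first load, the items left behind include a forbidden pair without the courier. No opening move is safe, so no plan exists.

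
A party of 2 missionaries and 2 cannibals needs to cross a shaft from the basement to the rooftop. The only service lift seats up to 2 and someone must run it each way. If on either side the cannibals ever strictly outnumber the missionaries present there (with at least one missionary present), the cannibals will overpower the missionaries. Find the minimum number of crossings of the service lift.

5

Counting alone: each trip to the rooftop takes at most 2 across and each return brings at least 1 back, so after t trips out (and t−1 returns) at most 2t − (t−1) of the 4 are across; that first reaches 4 at t = 3, so at least 5 crossings are needed.
The plan below uses exactly 5 crossings, so it is optimal:
1. 2 cannibals → the rooftop.  (the basement: 2M 0C; the rooftop: 0M 2C)
2. 1 cannibal ← the basement.  (the basement: 2M 1C; the rooftop: 0M 1C)
3. 2 missionaries → the rooftop.  (the basement: 0M 1C; the rooftop: 2M 1C)
4. 1 cannibal ← the basement.  (the basement: 0M 2C; the rooftop: 2M 0C)
5. 2 cannibals → the rooftop.  (the basement: 0M 0C; the rooftop: 2M 2C)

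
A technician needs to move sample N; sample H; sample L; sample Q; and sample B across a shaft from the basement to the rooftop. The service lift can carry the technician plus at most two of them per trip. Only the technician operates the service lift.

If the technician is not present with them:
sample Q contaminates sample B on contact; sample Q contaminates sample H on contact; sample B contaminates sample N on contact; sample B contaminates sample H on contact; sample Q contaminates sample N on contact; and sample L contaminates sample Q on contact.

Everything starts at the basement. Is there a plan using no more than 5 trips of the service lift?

Counting alone: the technician can take at most 2 across per trip to the rooftop, so moving all 5 needs at least 3 loaded trips out, with a return between consecutive ones — at least 5 crossings.
The safety rule pushes this higher. Following every safe sequence of crossings, the most of the 5 that can be at the rooftop as the service lift arrives there on crossing 5 is 4 — never all 5.
So the move cannot be finished within 5 crossings. (The shortest complete plan takes 7:)
1. Technician goes to the rooftop with sample B and sample Q.  [the basement: sample H, sample L, sample N | the rooftop: sample B, sample Q]
2. Technician goes back to the basement with sample Q.  [the basement: sample H, sample L, sample N, sample Q | the rooftop: sample B]
3. Technician goes to the rooftop with sample L and sample Q.  [the basement: sample H, sample N | the rooftop: sample B, sample L, sample Q]
4. Technician goes back to the basement with sample Q.  [the basement: sample H, sample N, sample Q | the rooftop: sample B, sample L]
5. Technician goes to the rooftop with sample H and sample N.  [the basement: sample Q | the rooftop: sample B, sample H, sample L, sample N]
6. Technician goes back to the basement with sample B.  [the basement: sample B, sample Q | the rooftop: sample H, sample L, sample N]
7. Technician goes to the rooftop with sample B and sample Q.  [the basement: — | the rooftop: sample B, sample H, sample L, sample N, sample Q]

No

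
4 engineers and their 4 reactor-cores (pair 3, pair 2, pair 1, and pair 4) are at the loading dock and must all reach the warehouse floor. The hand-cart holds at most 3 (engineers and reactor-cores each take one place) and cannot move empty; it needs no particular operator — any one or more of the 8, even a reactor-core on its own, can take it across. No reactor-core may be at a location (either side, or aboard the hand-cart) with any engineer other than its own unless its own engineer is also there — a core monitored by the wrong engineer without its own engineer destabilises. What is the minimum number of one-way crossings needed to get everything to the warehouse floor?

9

Counting alone: each trip to the warehouse floor takes at most 3 across and each return brings at least 1 back, so after t trips out (and t−1 returns) at most 3t − (t−1) of the 8 are across; that first reaches 8 at t = 4, so at least 7 crossings are needed.
The safety rule pushes this higher. Following every safe sequence of crossings, the most of the 8 that can be at the warehouse floor as the hand-cart arrives there on crossing 7 is 7 — never all 8.
So no plan with fewer than 9 crossings exists, and this one achieves 9:
1. engineer 3 and reactor-core 3 cross → the warehouse floor.
2. engineer 3 crosses ← the loading dock.
3. engineer 2, engineer 3, and reactor-core 2 cross → the warehouse floor.
4. engineer 3 and reactor-core 3 cross ← the loading dock.
5. engineer 1, engineer 3, and engineer 4 cross → the warehouse floor.
6. reactor-core 2 crosses ← the loading dock.
7. reactor-core 2 and reactor-core 3 cross → the warehouse floor.
8. reactor-core 3 crosses ← the loading dock.
9. reactor-core 1, reactor-core 3, and reactor-core 4 cross → the warehouse floor.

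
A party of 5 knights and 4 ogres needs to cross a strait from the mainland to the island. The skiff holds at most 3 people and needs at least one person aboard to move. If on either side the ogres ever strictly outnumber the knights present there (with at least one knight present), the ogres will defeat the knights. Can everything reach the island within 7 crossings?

Yes — this plan uses 7 crossings (≤ 7):
1. 3 ogres → the island.  (the mainland: 5K 1O; the island: 0K 3O)
2. 1 ogre ← the mainland.  (the mainland: 5K 2O; the island: 0K 2O)
3. 3 knights → the island.  (the mainland: 2K 2O; the island: 3K 2O)
4. 1 knight ← the mainland.  (the mainland: 3K 2O; the island: 2K 2O)
5. 2 knights and 1 ogre → the island.  (the mainland: 1K 1O; the island: 4K 3O)
6. 1 knight ← the mainland.  (the mainland: 2K 1O; the island: 3K 3O)
7. 2 knights and 1 ogre → the island.  (the mainland: 0K 0O; the island: 5K 4O)

Yes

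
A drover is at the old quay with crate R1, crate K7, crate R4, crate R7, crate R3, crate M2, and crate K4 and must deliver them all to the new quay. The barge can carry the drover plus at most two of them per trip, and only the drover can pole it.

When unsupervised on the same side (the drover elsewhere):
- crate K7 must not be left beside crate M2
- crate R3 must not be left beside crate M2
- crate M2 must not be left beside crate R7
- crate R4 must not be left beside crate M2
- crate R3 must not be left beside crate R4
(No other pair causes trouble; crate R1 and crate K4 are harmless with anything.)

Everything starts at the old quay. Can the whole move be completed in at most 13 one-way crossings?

Yes

Yes — this plan uses 11 crossings (≤ 13):
1. Drover goes to the new quay with crate M2 and crate R4.  [the old quay: crate K4, crate K7, crate R1, crate R3, crate R7 | the new quay: crate M2, crate R4]
2. Drover goes back to the old quay with crate R4.  [the old quay: crate K4, crate K7, crate R1, crate R3, crate R4, crate R7 | the new quay: crate M2]
3. Drover goes to the new quay with crate R1 and crate R4.  [the old quay: crate K4, crate K7, crate R3, crate R7 | the new quay: crate M2, crate R1, crate R4]
4. Drover goes back to the old quay with crate R4.  [the old quay: crate K4, crate K7, crate R3, crate R4, crate R7 | the new quay: crate M2, crate R1]
5. Drover goes to the new quay with crate K7 and crate R4.  [the old quay: crate K4, crate R3, crate R7 | the new quay: crate K7, crate M2, crate R1, crate R4]
6. Drover goes back to the old quay with crate M2.  [the old quay: crate K4, crate M2, crate R3, crate R7 | the new quay: crate K7, crate R1, crate R4]
7. Drover goes to the new quay with crate R3 and crate R7.  [the old quay: crate K4, crate M2 | the new quay: crate K7, crate R1, crate R3, crate R4, crate R7]
8. Drover goes back to the old quay with crate R4.  [the old quay: crate K4, crate M2, crate R4 | the new quay: crate K7, crate R1, crate R3, crate R7]
9. Drover goes to the new quay with crate K4 and crate R4.  [the old quay: crate M2 | the new quay: crate K4, crate K7, crate R1, crate R3, crate R4, crate R7]
10. Drover goes back to the old quay with crate R4.  [the old quay: crate M2, crate R4 | the new quay: crate K4, crate K7, crate R1, crate R3, crate R7]
11. Drover goes to the new quay with crate M2 and crate R4.  [the old quay: — | the new quay: crate K4, crate K7, crate M2, crate R1, crate R3, crate R4, crate R7]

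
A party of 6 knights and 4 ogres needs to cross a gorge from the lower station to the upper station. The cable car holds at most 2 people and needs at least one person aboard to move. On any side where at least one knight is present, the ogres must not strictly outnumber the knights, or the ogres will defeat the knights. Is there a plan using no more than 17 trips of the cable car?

Yes

Yes — this plan uses 17 crossings (≤ 17):
1. 2 ogres → the upper station.  (the lower station: 6K 2O; the upper station: 0K 2O)
2. 1 ogre ← the lower station.  (the lower station: 6K 3O; the upper station: 0K 1O)
3. 2 ogres → the upper station.  (the lower station: 6K 1O; the upper station: 0K 3O)
4. 1 ogre ← the lower station.  (the lower station: 6K 2O; the upper station: 0K 2O)
5. 2 knights → the upper station.  (the lower station: 4K 2O; the upper station: 2K 2O)
6. 1 ogre ← the lower station.  (the lower station: 4K 3O; the upper station: 2K 1O)
7. 1 knight and 1 ogre → the upper station.  (the lower station: 3K 2O; the upper station: 3K 2O)
8. 1 ogre ← the lower station.  (the lower station: 3K 3O; the upper station: 3K 1O)
9. 2 ogres → the upper station.  (the lower station: 3K 1O; the upper station: 3K 3O)
10. 1 ogre ← the lower station.  (the lower station: 3K 2O; the upper station: 3K 2O)
11. 1 knight and 1 ogre → the upper station.  (the lower station: 2K 1O; the upper station: 4K 3O)
12. 1 ogre ← the lower station.  (the lower station: 2K 2O; the upper station: 4K 2O)
13. 2 ogres → the upper station.  (the lower station: 2K 0O; the upper station: 4K 4O)
14. 1 ogre ← the lower station.  (the lower station: 2K 1O; the upper station: 4K 3O)
15. 1 knight and 1 ogre → the upper station.  (the lower station: 1K 0O; the upper station: 5K 4O)
16. 1 ogre ← the lower station.  (the lower station: 1K 1O; the upper station: 5K 3O)
17. 1 knight and 1 ogre → the upper station.  (the lower station: 0K 0O; the upper station: 6K 4O)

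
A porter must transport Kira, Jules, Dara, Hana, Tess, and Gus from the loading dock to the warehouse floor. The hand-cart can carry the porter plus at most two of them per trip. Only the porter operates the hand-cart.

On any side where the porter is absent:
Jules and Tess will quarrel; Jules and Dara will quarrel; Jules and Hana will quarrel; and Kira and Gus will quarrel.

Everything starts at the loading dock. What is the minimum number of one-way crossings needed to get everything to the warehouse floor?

7

Counting alone: the porter can take at most 2 across per trip to the warehouse floor, so moving all 6 needs at least 3 loaded trips out, with a return between consecutive ones — at least 5 crossings.
The safety rule pushes this higher. Following every safe sequence of crossings, the most of the 6 that can be at the warehouse floor as the hand-cart arrives there on crossing 5 is 5 — never all 6.
So no plan with fewer than 7 crossings exists, and this one achieves 7:
1. Porter goes to the warehouse floor with Jules and Kira.
2. Porter goes back to the loading dock alone.
3. Porter goes to the warehouse floor with Dara.
4. Porter goes back to the loading dock with Jules.
5. Porter goes to the warehouse floor with Hana and Tess.
6. Porter goes back to the loading dock alone.
7. Porter goes to the warehouse floor with Gus and Jules.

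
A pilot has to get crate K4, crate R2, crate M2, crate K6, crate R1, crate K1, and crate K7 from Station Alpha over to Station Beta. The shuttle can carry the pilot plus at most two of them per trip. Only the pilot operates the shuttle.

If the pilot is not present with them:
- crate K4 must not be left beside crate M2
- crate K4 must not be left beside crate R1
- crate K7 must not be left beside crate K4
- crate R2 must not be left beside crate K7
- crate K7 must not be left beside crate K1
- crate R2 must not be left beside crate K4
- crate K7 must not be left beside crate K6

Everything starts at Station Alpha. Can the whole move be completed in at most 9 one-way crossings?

No

Counting alone: the pilot can take at most 2 across per trip to Station Beta, so moving all 7 needs at least 4 loaded trips out, with a return between consecutive ones — at least 7 crossings.
The safety rule pushes this higher. Following every safe sequence of crossings, the most of the 7 that can be at Station Beta as the shuttle arrives there on crossings 7, 9 is 5, 6 respectively — never all 7.
So the move cannot be finished within 9 crossings. (The shortest complete plan takes 11:)
1. Pilot goes to Station Beta with crate K4 and crate K7.
2. Pilot goes back to Station Alpha with crate K4.
3. Pilot goes to Station Beta with crate K4 and crate M2.
4. Pilot goes back to Station Alpha with crate K4.
5. Pilot goes to Station Beta with crate K4 and crate R1.
6. Pilot goes back to Station Alpha with crate K4.
7. Pilot goes to Station Beta with crate K6 and crate R2.
8. Pilot goes back to Station Alpha with crate K7.
9. Pilot goes to Station Beta with crate K1 and crate K4.
10. Pilot goes back to Station Alpha with crate K4.
11. Pilot goes to Station Beta with crate K4 and crate K7.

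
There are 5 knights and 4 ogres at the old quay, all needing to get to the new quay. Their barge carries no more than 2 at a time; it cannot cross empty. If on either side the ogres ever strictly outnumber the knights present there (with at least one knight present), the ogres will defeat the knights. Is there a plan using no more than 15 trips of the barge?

Yes

Yes — this plan uses 15 crossings (≤ 15):
1. 2 ogres → the new quay.  (the old quay: 5K 2O; the new quay: 0K 2O)
2. 1 ogre ← the old quay.  (the old quay: 5K 3O; the new quay: 0K 1O)
3. 2 ogres → the new quay.  (the old quay: 5K 1O; the new quay: 0K 3O)
4. 1 ogre ← the old quay.  (the old quay: 5K 2O; the new quay: 0K 2O)
5. 2 knights → the new quay.  (the old quay: 3K 2O; the new quay: 2K 2O)
6. 1 ogre ← the old quay.  (the old quay: 3K 3O; the new quay: 2K 1O)
7. 1 knight and 1 ogre → the new quay.  (the old quay: 2K 2O; the new quay: 3K 2O)
8. 1 knight ← the old quay.  (the old quay: 3K 2O; the new quay: 2K 2O)
9. 1 knight and 1 ogre → the new quay.  (the old quay: 2K 1O; the new quay: 3K 3O)
10. 1 ogre ← the old quay.  (the old quay: 2K 2O; the new quay: 3K 2O)
11. 1 knight and 1 ogre → the new quay.  (the old quay: 1K 1O; the new quay: 4K 3O)
12. 1 knight ← the old quay.  (the old quay: 2K 1O; the new quay: 3K 3O)
13. 1 knight and 1 ogre → the new quay.  (the old quay: 1K 0O; the new quay: 4K 4O)
14. 1 ogre ← the old quay.  (the old quay: 1K 1O; the new quay: 4K 3O)
15. 1 knight and 1 ogre → the new quay.  (the old quay: 0K 0O; the new quay: 5K 4O)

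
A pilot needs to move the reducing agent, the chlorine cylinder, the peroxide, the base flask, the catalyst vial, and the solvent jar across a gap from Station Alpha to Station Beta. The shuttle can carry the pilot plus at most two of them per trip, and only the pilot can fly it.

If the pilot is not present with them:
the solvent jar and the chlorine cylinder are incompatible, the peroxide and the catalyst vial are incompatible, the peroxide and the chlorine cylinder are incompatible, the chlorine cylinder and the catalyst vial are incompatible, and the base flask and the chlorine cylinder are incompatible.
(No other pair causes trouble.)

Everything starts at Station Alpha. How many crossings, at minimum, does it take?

Counting alone: the pilot can take at most 2 across per trip to Station Beta, so moving all 6 needs at least 3 loaded trips out, with a return between consecutive ones — at least 5 crossings.
The safety rule pushes this higher. Following every safe sequence of crossings, the most of the 6 that can be at Station Beta as the shuttle arrives there on crossings 5, 7 is 4, 5 respectively — never all 6.
So no plan with fewer than 9 crossings exists, and this one achieves 9:
1. Pilot goes to Station Beta with the chlorine cylinder and the peroxide.
2. Pilot goes back to Station Alpha with the chlorine cylinder.
3. Pilot goes to Station Beta with the chlorine cylinder and the reducing agent.
4. Pilot goes back to Station Alpha with the chlorine cylinder.
5. Pilot goes to Station Beta with the base flask and the chlorine cylinder.
6. Pilot goes back to Station Alpha with the chlorine cylinder.
7. Pilot goes to Station Beta with the chlorine cylinder and the solvent jar.
8. Pilot goes back to Station Alpha with the chlorine cylinder.
9. Pilot goes to Station Beta with the catalyst vial and the chlorine cylinder.

9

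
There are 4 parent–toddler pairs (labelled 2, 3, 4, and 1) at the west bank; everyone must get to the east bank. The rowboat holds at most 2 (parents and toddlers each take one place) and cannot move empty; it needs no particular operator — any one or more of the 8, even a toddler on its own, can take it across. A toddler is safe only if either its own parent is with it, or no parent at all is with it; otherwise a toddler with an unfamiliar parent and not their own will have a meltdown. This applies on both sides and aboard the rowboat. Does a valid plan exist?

Following every safe sequence of crossings from the start, the most of the 8 that can be at the east bank as the rowboat arrives there on crossings 1, 3, 5 is 2, 3, 4 respectively; the best ever achieved is 4 of 8.
From crossing 7 on, no configuration arises that was not already reachable earlier: only 44 distinct safe configurations (who is on which side, and where the rowboat is) can ever be reached, none of them has everyone across, and every continuation just revisits them. So no valid plan exists.

No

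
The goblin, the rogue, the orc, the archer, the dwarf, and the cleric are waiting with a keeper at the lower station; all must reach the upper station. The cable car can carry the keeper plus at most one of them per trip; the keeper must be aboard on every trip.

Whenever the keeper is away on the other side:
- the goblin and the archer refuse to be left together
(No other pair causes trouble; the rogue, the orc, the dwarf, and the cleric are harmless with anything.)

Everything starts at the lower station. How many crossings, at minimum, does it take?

11

Counting alone: the keeper can take at most 1 across per trip to the upper station, so moving all 6 needs at least 6 loaded trips out, with a return between consecutive ones — at least 11 crossings.
The plan below uses exactly 11 crossings, so it is optimal:
1. Keeper goes to the upper station with the goblin.  [the lower station: the archer, the cleric, the dwarf, the orc, the rogue | the upper station: the goblin]
2. Keeper goes back to the lower station alone.  [the lower station: the archer, the cleric, the dwarf, the orc, the rogue | the upper station: the goblin]
3. Keeper goes to the upper station with the rogue.  [the lower station: the archer, the cleric, the dwarf, the orc | the upper station: the goblin, the rogue]
4. Keeper goes back to the lower station alone.  [the lower station: the archer, the cleric, the dwarf, the orc | the upper station: the goblin, the rogue]
5. Keeper goes to the upper station with the orc.  [the lower station: the archer, the cleric, the dwarf | the upper station: the goblin, the orc, the rogue]
6. Keeper goes back to the lower station alone.  [the lower station: the archer, the cleric, the dwarf | the upper station: the goblin, the orc, the rogue]
7. Keeper goes to the upper station with the dwarf.  [the lower station: the archer, the cleric | the upper station: the dwarf, the goblin, the orc, the rogue]
8. Keeper goes back to the lower station alone.  [the lower station: the archer, the cleric | the upper station: the dwarf, the goblin, the orc, the rogue]
9. Keeper goes to the upper station with the cleric.  [the lower station: the archer | the upper station: the cleric, the dwarf, the goblin, the orc, the rogue]
10. Keeper goes back to the lower station alone.  [the lower station: the archer | the upper station: the cleric, the dwarf, the goblin, the orc, the rogue]
11. Keeper goes to the upper station with the archer.  [the lower station: — | the upper station: the archer, the cleric, the dwarf, the goblin, the orc, the rogue]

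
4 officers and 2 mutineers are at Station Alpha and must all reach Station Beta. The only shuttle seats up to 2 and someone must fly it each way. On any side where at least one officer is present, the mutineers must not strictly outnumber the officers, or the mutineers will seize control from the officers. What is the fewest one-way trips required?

Counting alone: each trip to Station Beta takes at most 2 across and each return brings at least 1 back, so after t trips out (and t−1 returns) at most 2t − (t−1) of the 6 are across; that first reaches 6 at t = 5, so at least 9 crossings are needed.
The plan below uses exactly 9 crossings, so it is optimal:
1. 2 mutineers → Station Beta.  (Station Alpha: 4O 0M; Station Beta: 0O 2M)
2. 1 mutineer ← Station Alpha.  (Station Alpha: 4O 1M; Station Beta: 0O 1M)
3. 2 officers → Station Beta.  (Station Alpha: 2O 1M; Station Beta: 2O 1M)
4. 1 mutineer ← Station Alpha.  (Station Alpha: 2O 2M; Station Beta: 2O 0M)
5. 2 mutineers → Station Beta.  (Station Alpha: 2O 0M; Station Beta: 2O 2M)
6. 1 mutineer ← Station Alpha.  (Station Alpha: 2O 1M; Station Beta: 2O 1M)
7. 1 officer and 1 mutineer → Station Beta.  (Station Alpha: 1O 0M; Station Beta: 3O 2M)
8. 1 mutineer ← Station Alpha.  (Station Alpha: 1O 1M; Station Beta: 3O 1M)
9. 1 officer and 1 mutineer → Station Beta.  (Station Alpha: 0O 0M; Station Beta: 4O 2M)

9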